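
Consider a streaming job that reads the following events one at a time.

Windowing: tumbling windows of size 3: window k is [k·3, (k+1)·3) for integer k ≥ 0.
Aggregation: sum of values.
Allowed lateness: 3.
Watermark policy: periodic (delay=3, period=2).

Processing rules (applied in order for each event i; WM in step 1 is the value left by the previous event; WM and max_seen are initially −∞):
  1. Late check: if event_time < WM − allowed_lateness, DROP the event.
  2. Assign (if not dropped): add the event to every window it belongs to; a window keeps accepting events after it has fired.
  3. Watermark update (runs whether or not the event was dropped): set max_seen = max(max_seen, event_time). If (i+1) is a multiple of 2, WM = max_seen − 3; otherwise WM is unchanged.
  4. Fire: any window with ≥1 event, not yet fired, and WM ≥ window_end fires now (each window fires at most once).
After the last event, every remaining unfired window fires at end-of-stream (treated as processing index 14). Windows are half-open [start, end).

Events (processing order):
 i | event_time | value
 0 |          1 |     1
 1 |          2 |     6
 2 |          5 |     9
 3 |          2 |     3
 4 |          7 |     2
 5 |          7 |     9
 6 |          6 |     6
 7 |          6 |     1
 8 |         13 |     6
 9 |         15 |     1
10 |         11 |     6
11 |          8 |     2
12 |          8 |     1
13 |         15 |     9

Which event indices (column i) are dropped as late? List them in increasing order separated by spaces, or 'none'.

11 12

i=0 t=1 v=1: → [0,3); WM=−∞
i=1 t=2 v=6: → [0,3); WM=-1
i=2 t=5 v=9: → [3,6); WM=-1
i=3 t=2 v=3: → [0,3); WM=2
i=4 t=7 v=2: → [6,9); WM=2
i=5 t=7 v=9: → [6,9); WM=4; [0,3) fires=10
i=6 t=6 v=6: → [6,9); WM=4
i=7 t=6 v=1: → [6,9); WM=4
i=8 t=13 v=6: → [12,15); WM=4
i=9 t=15 v=1: → [15,18); WM=12; [3,6) fires=9 [6,9) fires=18
i=10 t=11 v=6: → [9,12); WM=12; [9,12) fires=6
i=11 t=8 v=2: DROP (t<12-3); WM=12
i=12 t=8 v=1: DROP (t<12-3); WM=12
i=13 t=15 v=9: → [15,18); WM=12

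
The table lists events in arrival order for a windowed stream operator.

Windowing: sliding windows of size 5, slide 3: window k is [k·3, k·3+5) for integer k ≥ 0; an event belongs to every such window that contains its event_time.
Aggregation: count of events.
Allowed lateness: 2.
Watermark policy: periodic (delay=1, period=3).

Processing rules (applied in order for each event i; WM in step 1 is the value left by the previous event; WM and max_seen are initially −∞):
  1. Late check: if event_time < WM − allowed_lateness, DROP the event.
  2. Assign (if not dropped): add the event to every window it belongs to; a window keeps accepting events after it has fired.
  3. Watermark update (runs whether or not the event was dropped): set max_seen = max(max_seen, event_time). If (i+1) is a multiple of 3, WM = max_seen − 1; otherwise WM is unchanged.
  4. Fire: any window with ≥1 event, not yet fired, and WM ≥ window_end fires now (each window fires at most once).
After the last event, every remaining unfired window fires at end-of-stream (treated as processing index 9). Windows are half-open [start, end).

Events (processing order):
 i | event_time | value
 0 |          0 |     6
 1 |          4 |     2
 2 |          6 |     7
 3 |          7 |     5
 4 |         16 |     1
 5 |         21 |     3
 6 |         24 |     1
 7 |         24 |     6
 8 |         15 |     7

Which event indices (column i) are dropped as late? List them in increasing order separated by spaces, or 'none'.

i=0 t=0 v=6: → [0,5); WM=−∞
i=1 t=4 v=2: → [3,8),[0,5); WM=−∞
i=2 t=6 v=7: → [6,11),[3,8); WM=5; [0,5) fires=2
i=3 t=7 v=5: → [6,11),[3,8); WM=5
i=4 t=16 v=1: → [15,20),[12,17); WM=5
i=5 t=21 v=3: → [21,26),[18,23); WM=20; [3,8) fires=3 [6,11) fires=2 [12,17) fires=1 [15,20) fires=1
i=6 t=24 v=1: → [24,29),[21,26); WM=20
i=7 t=24 v=6: → [24,29),[21,26); WM=20
i=8 t=15 v=7: DROP (t<20-2); WM=23; [18,23) fires=1

8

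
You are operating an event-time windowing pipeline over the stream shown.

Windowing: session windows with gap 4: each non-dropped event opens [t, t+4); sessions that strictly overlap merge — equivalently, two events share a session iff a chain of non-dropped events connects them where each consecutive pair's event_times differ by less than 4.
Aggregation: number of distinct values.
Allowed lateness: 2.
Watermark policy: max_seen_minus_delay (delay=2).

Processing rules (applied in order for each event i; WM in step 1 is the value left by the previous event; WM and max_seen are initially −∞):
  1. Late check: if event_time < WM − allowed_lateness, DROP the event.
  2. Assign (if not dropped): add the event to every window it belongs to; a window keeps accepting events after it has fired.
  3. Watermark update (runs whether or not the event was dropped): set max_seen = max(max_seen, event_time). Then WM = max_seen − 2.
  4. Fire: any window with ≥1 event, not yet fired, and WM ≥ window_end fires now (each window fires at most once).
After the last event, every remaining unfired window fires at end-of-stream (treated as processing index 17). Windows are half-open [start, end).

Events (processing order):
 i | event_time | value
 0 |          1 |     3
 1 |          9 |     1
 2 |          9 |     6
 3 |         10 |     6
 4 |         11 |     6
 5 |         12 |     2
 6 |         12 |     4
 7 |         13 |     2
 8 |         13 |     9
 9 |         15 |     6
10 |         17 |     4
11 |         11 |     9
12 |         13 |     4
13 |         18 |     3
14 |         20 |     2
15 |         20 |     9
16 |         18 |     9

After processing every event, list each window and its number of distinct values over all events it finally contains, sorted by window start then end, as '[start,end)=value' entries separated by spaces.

i=0 t=1 v=3: → [1,5); WM=-1
i=1 t=9 v=1: → [9,13); WM=7
i=2 t=9 v=6: → [9,13); WM=7
i=3 t=10 v=6: → [9,14); WM=8
i=4 t=11 v=6: → [9,15); WM=9
i=5 t=12 v=2: → [9,16); WM=10
i=6 t=12 v=4: → [9,16); WM=10
i=7 t=13 v=2: → [9,17); WM=11
i=8 t=13 v=9: → [9,17); WM=11
i=9 t=15 v=6: → [9,19); WM=13
i=10 t=17 v=4: → [9,21); WM=15
i=11 t=11 v=9: DROP (t<15-2); WM=15
i=12 t=13 v=4: → [9,21); WM=15
i=13 t=18 v=3: → [9,22); WM=16
i=14 t=20 v=2: → [9,24); WM=18
i=15 t=20 v=9: → [9,24); WM=18
i=16 t=18 v=9: → [9,24); WM=18

[1,5)=1 [9,24)=6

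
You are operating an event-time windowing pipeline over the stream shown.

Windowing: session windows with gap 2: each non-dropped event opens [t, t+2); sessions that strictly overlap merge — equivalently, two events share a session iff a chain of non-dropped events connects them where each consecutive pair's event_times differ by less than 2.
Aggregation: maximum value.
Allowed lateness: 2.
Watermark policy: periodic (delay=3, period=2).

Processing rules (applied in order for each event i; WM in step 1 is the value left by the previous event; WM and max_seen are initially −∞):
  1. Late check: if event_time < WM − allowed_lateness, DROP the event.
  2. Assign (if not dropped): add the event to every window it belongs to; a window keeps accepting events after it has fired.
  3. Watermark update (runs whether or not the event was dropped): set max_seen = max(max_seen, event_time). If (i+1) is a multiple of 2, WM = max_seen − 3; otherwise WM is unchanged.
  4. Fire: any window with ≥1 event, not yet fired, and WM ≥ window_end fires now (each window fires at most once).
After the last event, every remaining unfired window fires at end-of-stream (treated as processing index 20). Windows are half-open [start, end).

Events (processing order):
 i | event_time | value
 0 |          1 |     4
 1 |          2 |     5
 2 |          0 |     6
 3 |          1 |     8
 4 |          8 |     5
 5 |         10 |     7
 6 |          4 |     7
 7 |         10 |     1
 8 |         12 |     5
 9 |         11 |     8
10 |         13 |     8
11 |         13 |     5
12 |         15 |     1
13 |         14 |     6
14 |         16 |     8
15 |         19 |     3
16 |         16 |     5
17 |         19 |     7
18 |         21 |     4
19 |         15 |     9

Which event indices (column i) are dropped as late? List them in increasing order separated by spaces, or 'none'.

6

i=0 t=1 v=4: → [1,3); WM=−∞
i=1 t=2 v=5: → [1,4); WM=-1
i=2 t=0 v=6: → [0,4); WM=-1
i=3 t=1 v=8: → [0,4); WM=-1
i=4 t=8 v=5: → [8,10); WM=-1
i=5 t=10 v=7: → [10,12); WM=7
i=6 t=4 v=7: DROP (t<7-2); WM=7
i=7 t=10 v=1: → [10,12); WM=7
i=8 t=12 v=5: → [12,14); WM=7
i=9 t=11 v=8: → [10,14); WM=9
i=10 t=13 v=8: → [10,15); WM=9
i=11 t=13 v=5: → [10,15); WM=10
i=12 t=15 v=1: → [15,17); WM=10
i=13 t=14 v=6: → [10,17); WM=12
i=14 t=16 v=8: → [10,18); WM=12
i=15 t=19 v=3: → [19,21); WM=16
i=16 t=16 v=5: → [10,18); WM=16
i=17 t=19 v=7: → [19,21); WM=16
i=18 t=21 v=4: → [21,23); WM=16
i=19 t=15 v=9: → [10,18); WM=18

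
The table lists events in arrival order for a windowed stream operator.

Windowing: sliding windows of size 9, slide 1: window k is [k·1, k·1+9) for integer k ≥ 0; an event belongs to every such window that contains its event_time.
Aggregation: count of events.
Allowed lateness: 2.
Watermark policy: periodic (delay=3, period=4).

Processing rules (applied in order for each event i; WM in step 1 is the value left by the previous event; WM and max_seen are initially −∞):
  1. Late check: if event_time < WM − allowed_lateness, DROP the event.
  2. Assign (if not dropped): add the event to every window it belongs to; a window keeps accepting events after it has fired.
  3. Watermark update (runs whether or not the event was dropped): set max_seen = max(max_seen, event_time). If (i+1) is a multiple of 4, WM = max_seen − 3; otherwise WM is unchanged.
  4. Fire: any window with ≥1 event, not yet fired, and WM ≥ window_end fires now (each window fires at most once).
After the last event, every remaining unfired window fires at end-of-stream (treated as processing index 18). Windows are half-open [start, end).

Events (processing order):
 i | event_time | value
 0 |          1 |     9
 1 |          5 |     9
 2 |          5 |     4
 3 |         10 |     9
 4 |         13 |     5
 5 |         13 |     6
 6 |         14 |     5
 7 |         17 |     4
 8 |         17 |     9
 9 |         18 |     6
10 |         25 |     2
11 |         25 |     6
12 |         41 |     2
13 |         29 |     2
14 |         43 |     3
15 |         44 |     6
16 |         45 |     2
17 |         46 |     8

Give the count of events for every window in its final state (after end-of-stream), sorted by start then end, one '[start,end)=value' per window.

[0,9)=3 [1,10)=3 [2,11)=3 [3,12)=3 [4,13)=3 [5,14)=5 [6,15)=4 [7,16)=4 [8,17)=4 [9,18)=6 [10,19)=7 [11,20)=6 [12,21)=6 [13,22)=6 [14,23)=4 [15,24)=3 [16,25)=3 [17,26)=5 [18,27)=3 [19,28)=2 [20,29)=2 [21,30)=3 [22,31)=3 [23,32)=3 [24,33)=3 [25,34)=3 [26,35)=1 [27,36)=1 [28,37)=1 [29,38)=1 [33,42)=1 [34,43)=1 [35,44)=2 [36,45)=3 [37,46)=4 [38,47)=5 [39,48)=5 [40,49)=5 [41,50)=5 [42,51)=4 [43,52)=4 [44,53)=3 [45,54)=2 [46,55)=1

i=0 t=1 v=9: → [1,10),[0,9); WM=−∞
i=1 t=5 v=9: → [5,14),[4,13),[3,12),[2,11),[1,10),[0,9); WM=−∞
i=2 t=5 v=4: → [5,14),[4,13),[3,12),[2,11),[1,10),[0,9); WM=−∞
i=3 t=10 v=9: → [10,19),[9,18),[8,17),[7,16),[6,15),[5,14),[4,13),[3,12),[2,11); WM=7
i=4 t=13 v=5: → [13,22),[12,21),[11,20),[10,19),[9,18),[8,17),[7,16),[6,15),[5,14); WM=7
i=5 t=13 v=6: → [13,22),[12,21),[11,20),[10,19),[9,18),[8,17),[7,16),[6,15),[5,14); WM=7
i=6 t=14 v=5: → [14,23),[13,22),[12,21),[11,20),[10,19),[9,18),[8,17),[7,16),[6,15); WM=7
i=7 t=17 v=4: → [17,26),[16,25),[15,24),[14,23),[13,22),[12,21),[11,20),[10,19),[9,18); WM=14; [0,9) fires=3 [1,10) fires=3 [2,11) fires=3 [3,12) fires=3 [4,13) fires=3 [5,14) fires=5
i=8 t=17 v=9: → [17,26),[16,25),[15,24),[14,23),[13,22),[12,21),[11,20),[10,19),[9,18); WM=14
i=9 t=18 v=6: → [18,27),[17,26),[16,25),[15,24),[14,23),[13,22),[12,21),[11,20),[10,19); WM=14
i=10 t=25 v=2: → [25,34),[24,33),[23,32),[22,31),[21,30),[20,29),[19,28),[18,27),[17,26); WM=14
i=11 t=25 v=6: → [25,34),[24,33),[23,32),[22,31),[21,30),[20,29),[19,28),[18,27),[17,26); WM=22; [6,15) fires=4 [7,16) fires=4 [8,17) fires=4 [9,18) fires=6 [10,19) fires=7 [11,20) fires=6 [12,21) fires=6 [13,22) fires=6
i=12 t=41 v=2: → [41,50),[40,49),[39,48),[38,47),[37,46),[36,45),[35,44),[34,43),[33,42); WM=22
i=13 t=29 v=2: → [29,38),[28,37),[27,36),[26,35),[25,34),[24,33),[23,32),[22,31),[21,30); WM=22
i=14 t=43 v=3: → [43,52),[42,51),[41,50),[40,49),[39,48),[38,47),[37,46),[36,45),[35,44); WM=22
i=15 t=44 v=6: → [44,53),[43,52),[42,51),[41,50),[40,49),[39,48),[38,47),[37,46),[36,45); WM=41; [14,23) fires=4 [15,24) fires=3 [16,25) fires=3 [17,26) fires=5 [18,27) fires=3 [19,28) fires=2 [20,29) fires=2 [21,30) fires=3 [22,31) fires=3 [23,32) fires=3 [24,33) fires=3 [25,34) fires=3 [26,35) fires=1 [27,36) fires=1 [28,37) fires=1 [29,38) fires=1
i=16 t=45 v=2: → [45,54),[44,53),[43,52),[42,51),[41,50),[40,49),[39,48),[38,47),[37,46); WM=41
i=17 t=46 v=8: → [46,55),[45,54),[44,53),[43,52),[42,51),[41,50),[40,49),[39,48),[38,47); WM=41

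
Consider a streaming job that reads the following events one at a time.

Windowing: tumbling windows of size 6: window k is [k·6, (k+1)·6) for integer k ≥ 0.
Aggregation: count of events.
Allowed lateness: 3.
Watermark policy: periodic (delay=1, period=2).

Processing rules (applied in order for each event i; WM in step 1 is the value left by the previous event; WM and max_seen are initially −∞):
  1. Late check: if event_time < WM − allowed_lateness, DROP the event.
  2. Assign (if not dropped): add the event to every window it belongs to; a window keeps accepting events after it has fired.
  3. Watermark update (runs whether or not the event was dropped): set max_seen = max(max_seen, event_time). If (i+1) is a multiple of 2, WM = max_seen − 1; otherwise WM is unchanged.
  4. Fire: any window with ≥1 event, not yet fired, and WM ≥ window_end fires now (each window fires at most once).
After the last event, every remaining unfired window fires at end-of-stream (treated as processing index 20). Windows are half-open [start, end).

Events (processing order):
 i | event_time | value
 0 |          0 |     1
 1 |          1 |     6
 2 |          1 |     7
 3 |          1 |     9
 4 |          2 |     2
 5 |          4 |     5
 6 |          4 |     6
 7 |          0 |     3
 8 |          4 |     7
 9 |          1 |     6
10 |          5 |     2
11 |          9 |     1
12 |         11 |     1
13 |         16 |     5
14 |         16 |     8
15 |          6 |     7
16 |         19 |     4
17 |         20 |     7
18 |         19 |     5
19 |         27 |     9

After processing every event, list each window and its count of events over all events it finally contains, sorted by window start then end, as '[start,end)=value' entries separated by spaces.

[0,6)=11 [6,12)=2 [12,18)=2 [18,24)=3 [24,30)=1

i=0 t=0 v=1: → [0,6); WM=−∞
i=1 t=1 v=6: → [0,6); WM=0
i=2 t=1 v=7: → [0,6); WM=0
i=3 t=1 v=9: → [0,6); WM=0
i=4 t=2 v=2: → [0,6); WM=0
i=5 t=4 v=5: → [0,6); WM=3
i=6 t=4 v=6: → [0,6); WM=3
i=7 t=0 v=3: → [0,6); WM=3
i=8 t=4 v=7: → [0,6); WM=3
i=9 t=1 v=6: → [0,6); WM=3
i=10 t=5 v=2: → [0,6); WM=3
i=11 t=9 v=1: → [6,12); WM=8; [0,6) fires=11
i=12 t=11 v=1: → [6,12); WM=8
i=13 t=16 v=5: → [12,18); WM=15; [6,12) fires=2
i=14 t=16 v=8: → [12,18); WM=15
i=15 t=6 v=7: DROP (t<15-3); WM=15
i=16 t=19 v=4: → [18,24); WM=15
i=17 t=20 v=7: → [18,24); WM=19; [12,18) fires=2
i=18 t=19 v=5: → [18,24); WM=19
i=19 t=27 v=9: → [24,30); WM=26; [18,24) fires=3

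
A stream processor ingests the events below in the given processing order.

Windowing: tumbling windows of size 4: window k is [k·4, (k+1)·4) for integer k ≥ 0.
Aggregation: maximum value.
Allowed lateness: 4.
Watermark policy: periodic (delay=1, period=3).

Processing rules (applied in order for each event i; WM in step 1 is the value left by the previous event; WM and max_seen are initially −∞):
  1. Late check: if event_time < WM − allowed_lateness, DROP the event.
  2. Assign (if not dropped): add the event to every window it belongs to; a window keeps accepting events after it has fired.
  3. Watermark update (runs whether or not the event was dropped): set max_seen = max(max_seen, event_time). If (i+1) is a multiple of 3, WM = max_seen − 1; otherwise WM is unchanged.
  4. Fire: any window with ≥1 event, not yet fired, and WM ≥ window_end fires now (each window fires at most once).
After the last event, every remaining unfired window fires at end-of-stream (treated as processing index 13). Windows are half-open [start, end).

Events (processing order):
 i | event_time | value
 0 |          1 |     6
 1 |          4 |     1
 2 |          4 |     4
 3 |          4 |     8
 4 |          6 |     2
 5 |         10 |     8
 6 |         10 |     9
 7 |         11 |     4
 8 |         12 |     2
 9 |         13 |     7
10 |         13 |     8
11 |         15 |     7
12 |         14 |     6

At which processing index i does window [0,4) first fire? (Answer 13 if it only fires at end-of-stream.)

i=0 t=1 v=6: → [0,4); WM=−∞
i=1 t=4 v=1: → [4,8); WM=−∞
i=2 t=4 v=4: → [4,8); WM=3
i=3 t=4 v=8: → [4,8); WM=3
i=4 t=6 v=2: → [4,8); WM=3
i=5 t=10 v=8: → [8,12); WM=9; [0,4) fires=6 [4,8) fires=8
i=6 t=10 v=9: → [8,12); WM=9
i=7 t=11 v=4: → [8,12); WM=9
i=8 t=12 v=2: → [12,16); WM=11
i=9 t=13 v=7: → [12,16); WM=11
i=10 t=13 v=8: → [12,16); WM=11
i=11 t=15 v=7: → [12,16); WM=14; [8,12) fires=9
i=12 t=14 v=6: → [12,16); WM=14

5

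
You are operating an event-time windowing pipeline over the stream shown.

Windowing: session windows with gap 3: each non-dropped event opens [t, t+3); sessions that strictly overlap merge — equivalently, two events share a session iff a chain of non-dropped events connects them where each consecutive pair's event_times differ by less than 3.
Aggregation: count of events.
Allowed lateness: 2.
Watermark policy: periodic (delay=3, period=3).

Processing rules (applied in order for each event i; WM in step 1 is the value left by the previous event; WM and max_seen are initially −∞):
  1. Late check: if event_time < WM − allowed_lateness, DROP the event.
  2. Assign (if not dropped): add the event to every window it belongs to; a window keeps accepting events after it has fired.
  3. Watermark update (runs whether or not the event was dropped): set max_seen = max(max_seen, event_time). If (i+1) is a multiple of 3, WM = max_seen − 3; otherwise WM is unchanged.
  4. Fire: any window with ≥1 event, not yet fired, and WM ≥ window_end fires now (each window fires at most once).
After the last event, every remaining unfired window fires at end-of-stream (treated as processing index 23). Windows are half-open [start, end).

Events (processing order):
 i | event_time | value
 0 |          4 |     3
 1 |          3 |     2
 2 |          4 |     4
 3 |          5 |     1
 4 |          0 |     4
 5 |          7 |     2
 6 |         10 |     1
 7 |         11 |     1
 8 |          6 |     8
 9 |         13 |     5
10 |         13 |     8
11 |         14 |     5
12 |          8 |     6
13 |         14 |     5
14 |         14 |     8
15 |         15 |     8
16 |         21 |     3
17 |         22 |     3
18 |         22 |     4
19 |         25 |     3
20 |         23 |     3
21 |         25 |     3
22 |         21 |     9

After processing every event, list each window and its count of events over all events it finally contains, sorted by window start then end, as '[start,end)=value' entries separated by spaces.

i=0 t=4 v=3: → [4,7); WM=−∞
i=1 t=3 v=2: → [3,7); WM=−∞
i=2 t=4 v=4: → [3,7); WM=1
i=3 t=5 v=1: → [3,8); WM=1
i=4 t=0 v=4: → [0,3); WM=1
i=5 t=7 v=2: → [3,10); WM=4
i=6 t=10 v=1: → [10,13); WM=4
i=7 t=11 v=1: → [10,14); WM=4
i=8 t=6 v=8: → [3,10); WM=8
i=9 t=13 v=5: → [10,16); WM=8
i=10 t=13 v=8: → [10,16); WM=8
i=11 t=14 v=5: → [10,17); WM=11
i=12 t=8 v=6: DROP (t<11-2); WM=11
i=13 t=14 v=5: → [10,17); WM=11
i=14 t=14 v=8: → [10,17); WM=11
i=15 t=15 v=8: → [10,18); WM=11
i=16 t=21 v=3: → [21,24); WM=11
i=17 t=22 v=3: → [21,25); WM=19
i=18 t=22 v=4: → [21,25); WM=19
i=19 t=25 v=3: → [25,28); WM=19
i=20 t=23 v=3: → [21,28); WM=22
i=21 t=25 v=3: → [21,28); WM=22
i=22 t=21 v=9: → [21,28); WM=22

[0,3)=1 [3,10)=6 [10,18)=8 [21,28)=7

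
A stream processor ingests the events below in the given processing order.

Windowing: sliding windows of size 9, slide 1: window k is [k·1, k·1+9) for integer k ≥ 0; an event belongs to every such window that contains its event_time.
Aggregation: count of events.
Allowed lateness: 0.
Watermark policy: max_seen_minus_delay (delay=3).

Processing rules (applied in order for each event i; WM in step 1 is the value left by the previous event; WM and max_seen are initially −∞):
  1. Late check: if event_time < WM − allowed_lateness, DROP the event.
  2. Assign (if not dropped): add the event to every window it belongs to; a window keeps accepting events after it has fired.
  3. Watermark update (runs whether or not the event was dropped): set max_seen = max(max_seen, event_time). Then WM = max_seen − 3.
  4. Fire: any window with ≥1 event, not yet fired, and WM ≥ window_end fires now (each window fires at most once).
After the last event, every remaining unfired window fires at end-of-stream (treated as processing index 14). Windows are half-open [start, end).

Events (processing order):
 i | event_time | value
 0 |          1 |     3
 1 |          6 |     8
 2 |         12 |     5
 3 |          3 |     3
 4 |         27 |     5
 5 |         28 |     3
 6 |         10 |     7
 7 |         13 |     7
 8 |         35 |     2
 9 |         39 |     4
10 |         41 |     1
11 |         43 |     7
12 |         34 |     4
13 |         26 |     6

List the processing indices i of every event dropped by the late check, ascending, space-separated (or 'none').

i=0 t=1 v=3: → [1,10),[0,9); WM=-2
i=1 t=6 v=8: → [6,15),[5,14),[4,13),[3,12),[2,11),[1,10),[0,9); WM=3
i=2 t=12 v=5: → [12,21),[11,20),[10,19),[9,18),[8,17),[7,16),[6,15),[5,14),[4,13); WM=9; [0,9) fires=2
i=3 t=3 v=3: DROP (t<9-0); WM=9
i=4 t=27 v=5: → [27,36),[26,35),[25,34),[24,33),[23,32),[22,31),[21,30),[20,29),[19,28); WM=24; [1,10) fires=2 [2,11) fires=1 [3,12) fires=1 [4,13) fires=2 [5,14) fires=2 [6,15) fires=2 [7,16) fires=1 [8,17) fires=1 [9,18) fires=1 [10,19) fires=1 [11,20) fires=1 [12,21) fires=1
i=5 t=28 v=3: → [28,37),[27,36),[26,35),[25,34),[24,33),[23,32),[22,31),[21,30),[20,29); WM=25
i=6 t=10 v=7: DROP (t<25-0); WM=25
i=7 t=13 v=7: DROP (t<25-0); WM=25
i=8 t=35 v=2: → [35,44),[34,43),[33,42),[32,41),[31,40),[30,39),[29,38),[28,37),[27,36); WM=32; [19,28) fires=1 [20,29) fires=2 [21,30) fires=2 [22,31) fires=2 [23,32) fires=2
i=9 t=39 v=4: → [39,48),[38,47),[37,46),[36,45),[35,44),[34,43),[33,42),[32,41),[31,40); WM=36; [24,33) fires=2 [25,34) fires=2 [26,35) fires=2 [27,36) fires=3
i=10 t=41 v=1: → [41,50),[40,49),[39,48),[38,47),[37,46),[36,45),[35,44),[34,43),[33,42); WM=38; [28,37) fires=2 [29,38) fires=1
i=11 t=43 v=7: → [43,52),[42,51),[41,50),[40,49),[39,48),[38,47),[37,46),[36,45),[35,44); WM=40; [30,39) fires=1 [31,40) fires=2
i=12 t=34 v=4: DROP (t<40-0); WM=40
i=13 t=26 v=6: DROP (t<40-0); WM=40

3 6 7 12 13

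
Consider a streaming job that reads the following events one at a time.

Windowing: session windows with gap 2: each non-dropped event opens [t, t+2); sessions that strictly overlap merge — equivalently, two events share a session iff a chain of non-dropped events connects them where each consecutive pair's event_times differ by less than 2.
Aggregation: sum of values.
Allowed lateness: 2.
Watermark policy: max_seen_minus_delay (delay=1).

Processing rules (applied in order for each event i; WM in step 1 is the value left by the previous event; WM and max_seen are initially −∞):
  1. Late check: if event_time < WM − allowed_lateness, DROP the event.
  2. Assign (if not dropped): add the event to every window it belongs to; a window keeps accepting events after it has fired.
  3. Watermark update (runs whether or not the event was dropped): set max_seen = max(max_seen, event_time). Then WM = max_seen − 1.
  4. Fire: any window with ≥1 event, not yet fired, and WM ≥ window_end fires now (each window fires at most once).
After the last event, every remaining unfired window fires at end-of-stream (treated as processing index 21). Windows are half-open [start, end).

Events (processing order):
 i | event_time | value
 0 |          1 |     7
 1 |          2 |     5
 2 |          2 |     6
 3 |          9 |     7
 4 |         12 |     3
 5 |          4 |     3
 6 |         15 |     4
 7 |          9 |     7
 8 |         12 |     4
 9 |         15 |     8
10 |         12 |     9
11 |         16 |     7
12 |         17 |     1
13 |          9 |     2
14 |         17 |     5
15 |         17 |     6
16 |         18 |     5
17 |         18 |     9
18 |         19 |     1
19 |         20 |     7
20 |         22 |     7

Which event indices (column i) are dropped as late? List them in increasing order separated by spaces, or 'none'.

5 7 13

i=0 t=1 v=7: → [1,3); WM=0
i=1 t=2 v=5: → [1,4); WM=1
i=2 t=2 v=6: → [1,4); WM=1
i=3 t=9 v=7: → [9,11); WM=8
i=4 t=12 v=3: → [12,14); WM=11
i=5 t=4 v=3: DROP (t<11-2); WM=11
i=6 t=15 v=4: → [15,17); WM=14
i=7 t=9 v=7: DROP (t<14-2); WM=14
i=8 t=12 v=4: → [12,14); WM=14
i=9 t=15 v=8: → [15,17); WM=14
i=10 t=12 v=9: → [12,14); WM=14
i=11 t=16 v=7: → [15,18); WM=15
i=12 t=17 v=1: → [15,19); WM=16
i=13 t=9 v=2: DROP (t<16-2); WM=16
i=14 t=17 v=5: → [15,19); WM=16
i=15 t=17 v=6: → [15,19); WM=16
i=16 t=18 v=5: → [15,20); WM=17
i=17 t=18 v=9: → [15,20); WM=17
i=18 t=19 v=1: → [15,21); WM=18
i=19 t=20 v=7: → [15,22); WM=19
i=20 t=22 v=7: → [22,24); WM=21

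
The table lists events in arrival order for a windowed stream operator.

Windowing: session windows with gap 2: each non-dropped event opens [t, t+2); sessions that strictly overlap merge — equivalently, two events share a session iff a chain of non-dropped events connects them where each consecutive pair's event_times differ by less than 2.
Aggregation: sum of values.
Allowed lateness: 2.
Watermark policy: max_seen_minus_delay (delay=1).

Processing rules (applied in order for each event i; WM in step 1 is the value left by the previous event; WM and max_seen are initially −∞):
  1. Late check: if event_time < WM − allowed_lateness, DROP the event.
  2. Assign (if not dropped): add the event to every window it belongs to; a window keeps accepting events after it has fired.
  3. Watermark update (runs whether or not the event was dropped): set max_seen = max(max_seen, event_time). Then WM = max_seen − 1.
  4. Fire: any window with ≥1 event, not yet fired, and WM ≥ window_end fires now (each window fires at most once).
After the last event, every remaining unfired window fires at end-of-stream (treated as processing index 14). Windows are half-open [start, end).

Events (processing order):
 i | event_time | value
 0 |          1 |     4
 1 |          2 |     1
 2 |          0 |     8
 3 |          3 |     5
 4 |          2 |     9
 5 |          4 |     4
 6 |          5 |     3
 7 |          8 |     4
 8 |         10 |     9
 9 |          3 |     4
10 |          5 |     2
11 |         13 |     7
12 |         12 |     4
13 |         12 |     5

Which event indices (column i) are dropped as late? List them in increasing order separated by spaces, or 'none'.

i=0 t=1 v=4: → [1,3); WM=0
i=1 t=2 v=1: → [1,4); WM=1
i=2 t=0 v=8: → [0,4); WM=1
i=3 t=3 v=5: → [0,5); WM=2
i=4 t=2 v=9: → [0,5); WM=2
i=5 t=4 v=4: → [0,6); WM=3
i=6 t=5 v=3: → [0,7); WM=4
i=7 t=8 v=4: → [8,10); WM=7
i=8 t=10 v=9: → [10,12); WM=9
i=9 t=3 v=4: DROP (t<9-2); WM=9
i=10 t=5 v=2: DROP (t<9-2); WM=9
i=11 t=13 v=7: → [13,15); WM=12
i=12 t=12 v=4: → [12,15); WM=12
i=13 t=12 v=5: → [12,15); WM=12

9 10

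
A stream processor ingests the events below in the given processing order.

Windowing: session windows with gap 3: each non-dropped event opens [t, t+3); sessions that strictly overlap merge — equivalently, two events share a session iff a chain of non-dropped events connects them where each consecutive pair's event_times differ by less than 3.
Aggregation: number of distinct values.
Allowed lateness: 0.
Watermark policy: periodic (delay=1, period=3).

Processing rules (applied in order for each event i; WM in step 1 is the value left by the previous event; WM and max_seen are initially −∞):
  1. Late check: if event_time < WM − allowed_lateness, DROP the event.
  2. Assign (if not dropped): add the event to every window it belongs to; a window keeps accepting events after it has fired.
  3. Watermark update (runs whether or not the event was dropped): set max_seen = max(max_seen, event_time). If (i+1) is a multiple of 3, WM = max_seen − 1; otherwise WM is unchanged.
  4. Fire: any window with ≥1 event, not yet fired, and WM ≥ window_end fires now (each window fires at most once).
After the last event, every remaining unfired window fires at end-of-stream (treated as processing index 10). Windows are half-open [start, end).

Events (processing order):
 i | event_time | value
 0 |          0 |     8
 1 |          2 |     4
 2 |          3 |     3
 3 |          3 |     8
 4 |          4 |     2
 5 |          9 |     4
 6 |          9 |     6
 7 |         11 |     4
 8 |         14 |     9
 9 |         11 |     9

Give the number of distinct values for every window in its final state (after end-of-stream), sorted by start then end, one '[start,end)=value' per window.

i=0 t=0 v=8: → [0,3); WM=−∞
i=1 t=2 v=4: → [0,5); WM=−∞
i=2 t=3 v=3: → [0,6); WM=2
i=3 t=3 v=8: → [0,6); WM=2
i=4 t=4 v=2: → [0,7); WM=2
i=5 t=9 v=4: → [9,12); WM=8
i=6 t=9 v=6: → [9,12); WM=8
i=7 t=11 v=4: → [9,14); WM=8
i=8 t=14 v=9: → [14,17); WM=13
i=9 t=11 v=9: DROP (t<13-0); WM=13

[0,7)=4 [9,14)=2 [14,17)=1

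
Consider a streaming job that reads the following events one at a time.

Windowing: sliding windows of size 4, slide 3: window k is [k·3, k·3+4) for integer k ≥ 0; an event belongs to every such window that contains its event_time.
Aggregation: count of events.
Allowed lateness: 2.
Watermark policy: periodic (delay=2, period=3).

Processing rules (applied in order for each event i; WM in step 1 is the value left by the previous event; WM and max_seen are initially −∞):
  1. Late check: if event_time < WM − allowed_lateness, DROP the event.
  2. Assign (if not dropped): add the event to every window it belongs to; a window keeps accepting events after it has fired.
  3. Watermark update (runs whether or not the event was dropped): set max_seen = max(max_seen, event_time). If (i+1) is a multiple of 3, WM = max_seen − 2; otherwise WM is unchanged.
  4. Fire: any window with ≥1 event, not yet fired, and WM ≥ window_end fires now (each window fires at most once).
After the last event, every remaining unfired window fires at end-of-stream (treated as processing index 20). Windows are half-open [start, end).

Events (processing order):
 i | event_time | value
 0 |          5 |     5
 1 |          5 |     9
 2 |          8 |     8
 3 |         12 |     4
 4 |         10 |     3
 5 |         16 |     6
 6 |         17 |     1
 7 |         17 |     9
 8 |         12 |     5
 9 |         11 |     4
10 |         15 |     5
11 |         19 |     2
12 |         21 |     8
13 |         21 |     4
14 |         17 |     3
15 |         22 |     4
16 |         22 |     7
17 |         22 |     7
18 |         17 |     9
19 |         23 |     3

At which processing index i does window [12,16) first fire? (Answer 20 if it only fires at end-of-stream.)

i=0 t=5 v=5: → [3,7); WM=−∞
i=1 t=5 v=9: → [3,7); WM=−∞
i=2 t=8 v=8: → [6,10); WM=6
i=3 t=12 v=4: → [12,16),[9,13); WM=6
i=4 t=10 v=3: → [9,13); WM=6
i=5 t=16 v=6: → [15,19); WM=14; [3,7) fires=2 [6,10) fires=1 [9,13) fires=2
i=6 t=17 v=1: → [15,19); WM=14
i=7 t=17 v=9: → [15,19); WM=14
i=8 t=12 v=5: → [12,16),[9,13); WM=15
i=9 t=11 v=4: DROP (t<15-2); WM=15
i=10 t=15 v=5: → [15,19),[12,16); WM=15
i=11 t=19 v=2: → [18,22); WM=17; [12,16) fires=3
i=12 t=21 v=8: → [21,25),[18,22); WM=17
i=13 t=21 v=4: → [21,25),[18,22); WM=17
i=14 t=17 v=3: → [15,19); WM=19; [15,19) fires=5
i=15 t=22 v=4: → [21,25); WM=19
i=16 t=22 v=7: → [21,25); WM=19
i=17 t=22 v=7: → [21,25); WM=20
i=18 t=17 v=9: DROP (t<20-2); WM=20
i=19 t=23 v=3: → [21,25); WM=20

11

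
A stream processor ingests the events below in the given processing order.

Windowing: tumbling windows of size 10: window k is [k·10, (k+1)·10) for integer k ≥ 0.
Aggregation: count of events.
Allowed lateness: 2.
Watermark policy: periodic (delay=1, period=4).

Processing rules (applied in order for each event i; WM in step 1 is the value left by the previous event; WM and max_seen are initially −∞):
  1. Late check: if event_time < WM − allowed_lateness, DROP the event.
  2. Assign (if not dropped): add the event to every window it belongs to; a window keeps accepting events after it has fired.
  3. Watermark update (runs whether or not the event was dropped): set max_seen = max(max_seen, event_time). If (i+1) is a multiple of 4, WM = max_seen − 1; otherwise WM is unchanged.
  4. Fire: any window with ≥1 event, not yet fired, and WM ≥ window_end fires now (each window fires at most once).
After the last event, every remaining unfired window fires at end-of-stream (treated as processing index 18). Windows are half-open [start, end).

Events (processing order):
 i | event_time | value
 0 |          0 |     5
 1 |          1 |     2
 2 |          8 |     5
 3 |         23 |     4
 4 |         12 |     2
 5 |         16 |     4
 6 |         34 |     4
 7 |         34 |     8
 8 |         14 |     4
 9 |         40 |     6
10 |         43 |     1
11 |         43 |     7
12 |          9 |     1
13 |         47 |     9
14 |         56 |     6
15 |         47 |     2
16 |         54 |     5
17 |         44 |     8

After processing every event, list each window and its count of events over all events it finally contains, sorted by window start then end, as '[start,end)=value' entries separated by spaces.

[0,10)=3 [20,30)=1 [30,40)=2 [40,50)=5 [50,60)=2

i=0 t=0 v=5: → [0,10); WM=−∞
i=1 t=1 v=2: → [0,10); WM=−∞
i=2 t=8 v=5: → [0,10); WM=−∞
i=3 t=23 v=4: → [20,30); WM=22; [0,10) fires=3
i=4 t=12 v=2: DROP (t<22-2); WM=22
i=5 t=16 v=4: DROP (t<22-2); WM=22
i=6 t=34 v=4: → [30,40); WM=22
i=7 t=34 v=8: → [30,40); WM=33; [20,30) fires=1
i=8 t=14 v=4: DROP (t<33-2); WM=33
i=9 t=40 v=6: → [40,50); WM=33
i=10 t=43 v=1: → [40,50); WM=33
i=11 t=43 v=7: → [40,50); WM=42; [30,40) fires=2
i=12 t=9 v=1: DROP (t<42-2); WM=42
i=13 t=47 v=9: → [40,50); WM=42
i=14 t=56 v=6: → [50,60); WM=42
i=15 t=47 v=2: → [40,50); WM=55; [40,50) fires=5
i=16 t=54 v=5: → [50,60); WM=55
i=17 t=44 v=8: DROP (t<55-2); WM=55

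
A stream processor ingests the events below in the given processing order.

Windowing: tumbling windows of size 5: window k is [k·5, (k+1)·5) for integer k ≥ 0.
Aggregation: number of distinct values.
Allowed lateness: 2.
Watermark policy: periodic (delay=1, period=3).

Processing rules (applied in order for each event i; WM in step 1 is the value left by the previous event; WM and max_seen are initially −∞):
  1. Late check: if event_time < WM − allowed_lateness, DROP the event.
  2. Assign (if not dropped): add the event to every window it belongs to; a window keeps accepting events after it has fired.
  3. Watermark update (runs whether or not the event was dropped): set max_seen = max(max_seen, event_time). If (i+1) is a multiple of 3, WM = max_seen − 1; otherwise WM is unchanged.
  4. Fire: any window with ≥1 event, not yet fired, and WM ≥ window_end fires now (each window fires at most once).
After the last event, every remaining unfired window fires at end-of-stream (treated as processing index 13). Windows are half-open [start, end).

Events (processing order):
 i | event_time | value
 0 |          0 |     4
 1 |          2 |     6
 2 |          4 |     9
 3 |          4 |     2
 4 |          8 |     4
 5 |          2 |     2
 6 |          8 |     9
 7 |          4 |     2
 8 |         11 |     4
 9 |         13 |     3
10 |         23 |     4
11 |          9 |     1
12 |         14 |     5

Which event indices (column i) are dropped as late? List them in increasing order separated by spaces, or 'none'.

7 12

i=0 t=0 v=4: → [0,5); WM=−∞
i=1 t=2 v=6: → [0,5); WM=−∞
i=2 t=4 v=9: → [0,5); WM=3
i=3 t=4 v=2: → [0,5); WM=3
i=4 t=8 v=4: → [5,10); WM=3
i=5 t=2 v=2: → [0,5); WM=7; [0,5) fires=4
i=6 t=8 v=9: → [5,10); WM=7
i=7 t=4 v=2: DROP (t<7-2); WM=7
i=8 t=11 v=4: → [10,15); WM=10; [5,10) fires=2
i=9 t=13 v=3: → [10,15); WM=10
i=10 t=23 v=4: → [20,25); WM=10
i=11 t=9 v=1: → [5,10); WM=22; [10,15) fires=2
i=12 t=14 v=5: DROP (t<22-2); WM=22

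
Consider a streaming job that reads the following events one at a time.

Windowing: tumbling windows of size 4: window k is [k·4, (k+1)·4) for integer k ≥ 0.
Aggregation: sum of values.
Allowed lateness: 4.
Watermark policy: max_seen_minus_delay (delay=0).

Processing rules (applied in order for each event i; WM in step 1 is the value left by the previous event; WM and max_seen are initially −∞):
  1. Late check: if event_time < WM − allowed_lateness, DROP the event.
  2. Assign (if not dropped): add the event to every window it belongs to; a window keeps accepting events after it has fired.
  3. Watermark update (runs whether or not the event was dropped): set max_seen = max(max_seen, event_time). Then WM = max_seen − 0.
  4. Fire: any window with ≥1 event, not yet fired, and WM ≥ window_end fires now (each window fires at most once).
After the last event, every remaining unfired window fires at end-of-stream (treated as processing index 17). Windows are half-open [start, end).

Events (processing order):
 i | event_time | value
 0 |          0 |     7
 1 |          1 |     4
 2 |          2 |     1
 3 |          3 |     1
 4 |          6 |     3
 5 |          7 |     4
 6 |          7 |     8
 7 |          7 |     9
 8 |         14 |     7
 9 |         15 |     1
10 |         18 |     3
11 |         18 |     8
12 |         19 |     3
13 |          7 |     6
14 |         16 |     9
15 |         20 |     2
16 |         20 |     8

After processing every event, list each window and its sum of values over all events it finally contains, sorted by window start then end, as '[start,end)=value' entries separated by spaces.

i=0 t=0 v=7: → [0,4); WM=0
i=1 t=1 v=4: → [0,4); WM=1
i=2 t=2 v=1: → [0,4); WM=2
i=3 t=3 v=1: → [0,4); WM=3
i=4 t=6 v=3: → [4,8); WM=6; [0,4) fires=13
i=5 t=7 v=4: → [4,8); WM=7
i=6 t=7 v=8: → [4,8); WM=7
i=7 t=7 v=9: → [4,8); WM=7
i=8 t=14 v=7: → [12,16); WM=14; [4,8) fires=24
i=9 t=15 v=1: → [12,16); WM=15
i=10 t=18 v=3: → [16,20); WM=18; [12,16) fires=8
i=11 t=18 v=8: → [16,20); WM=18
i=12 t=19 v=3: → [16,20); WM=19
i=13 t=7 v=6: DROP (t<19-4); WM=19
i=14 t=16 v=9: → [16,20); WM=19
i=15 t=20 v=2: → [20,24); WM=20; [16,20) fires=23
i=16 t=20 v=8: → [20,24); WM=20

[0,4)=13 [4,8)=24 [12,16)=8 [16,20)=23 [20,24)=10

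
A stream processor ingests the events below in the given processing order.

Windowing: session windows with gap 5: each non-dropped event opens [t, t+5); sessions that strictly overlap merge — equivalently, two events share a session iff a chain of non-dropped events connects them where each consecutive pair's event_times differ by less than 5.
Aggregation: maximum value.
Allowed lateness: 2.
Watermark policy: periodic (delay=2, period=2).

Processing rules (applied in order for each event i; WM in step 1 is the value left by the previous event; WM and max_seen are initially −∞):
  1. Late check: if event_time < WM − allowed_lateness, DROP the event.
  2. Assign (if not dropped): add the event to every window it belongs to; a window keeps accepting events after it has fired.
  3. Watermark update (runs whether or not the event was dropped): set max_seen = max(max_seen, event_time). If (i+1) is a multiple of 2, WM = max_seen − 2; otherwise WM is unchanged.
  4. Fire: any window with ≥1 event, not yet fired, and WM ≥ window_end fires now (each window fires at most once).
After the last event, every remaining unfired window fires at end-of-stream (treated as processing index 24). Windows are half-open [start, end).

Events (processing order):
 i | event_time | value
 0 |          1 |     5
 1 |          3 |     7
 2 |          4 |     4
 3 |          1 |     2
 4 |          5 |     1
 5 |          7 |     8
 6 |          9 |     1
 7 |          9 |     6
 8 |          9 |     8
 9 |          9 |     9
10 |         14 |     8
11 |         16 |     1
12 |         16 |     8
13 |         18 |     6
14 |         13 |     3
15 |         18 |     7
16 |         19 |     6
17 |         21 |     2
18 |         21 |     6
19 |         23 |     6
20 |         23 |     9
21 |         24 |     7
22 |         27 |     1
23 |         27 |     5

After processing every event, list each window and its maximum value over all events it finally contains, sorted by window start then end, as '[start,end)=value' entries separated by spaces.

i=0 t=1 v=5: → [1,6); WM=−∞
i=1 t=3 v=7: → [1,8); WM=1
i=2 t=4 v=4: → [1,9); WM=1
i=3 t=1 v=2: → [1,9); WM=2
i=4 t=5 v=1: → [1,10); WM=2
i=5 t=7 v=8: → [1,12); WM=5
i=6 t=9 v=1: → [1,14); WM=5
i=7 t=9 v=6: → [1,14); WM=7
i=8 t=9 v=8: → [1,14); WM=7
i=9 t=9 v=9: → [1,14); WM=7
i=10 t=14 v=8: → [14,19); WM=7
i=11 t=16 v=1: → [14,21); WM=14
i=12 t=16 v=8: → [14,21); WM=14
i=13 t=18 v=6: → [14,23); WM=16
i=14 t=13 v=3: DROP (t<16-2); WM=16
i=15 t=18 v=7: → [14,23); WM=16
i=16 t=19 v=6: → [14,24); WM=16
i=17 t=21 v=2: → [14,26); WM=19
i=18 t=21 v=6: → [14,26); WM=19
i=19 t=23 v=6: → [14,28); WM=21
i=20 t=23 v=9: → [14,28); WM=21
i=21 t=24 v=7: → [14,29); WM=22
i=22 t=27 v=1: → [14,32); WM=22
i=23 t=27 v=5: → [14,32); WM=25

[1,14)=9 [14,32)=9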